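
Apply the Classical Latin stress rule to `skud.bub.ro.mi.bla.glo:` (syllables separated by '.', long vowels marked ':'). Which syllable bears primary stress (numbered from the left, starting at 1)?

4

Classical Latin: stress the penult if heavy (long vowel or closed), else the antepenult.
Weights: 4 mi L, 5 bla L, 6 glo: H.
The penult (syllable 5, bla) is light, so stress falls on the antepenult (syllable 4, mi).
Stress on syllable 4: skud.bub.ro.ˈmi.bla.glo:.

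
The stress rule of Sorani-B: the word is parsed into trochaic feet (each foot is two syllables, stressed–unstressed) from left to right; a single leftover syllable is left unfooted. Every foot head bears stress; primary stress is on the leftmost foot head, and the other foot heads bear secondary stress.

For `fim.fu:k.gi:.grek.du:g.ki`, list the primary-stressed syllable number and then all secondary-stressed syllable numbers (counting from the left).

primary 1, secondary 3, 5

Parse left to right into trochaic (ˈσσ) feet: (ˈfim.fu:k) (ˈgi:.grek) (ˈdu:g.ki).
Foot heads (stressed positions): 1, 3, 5.
End Rule Leftmost: primary stress on the leftmost head = syllable 1.
Secondary stress on 3, 5: ˈfim.fu:k.ˌgi:.grek.ˌdu:g.ki.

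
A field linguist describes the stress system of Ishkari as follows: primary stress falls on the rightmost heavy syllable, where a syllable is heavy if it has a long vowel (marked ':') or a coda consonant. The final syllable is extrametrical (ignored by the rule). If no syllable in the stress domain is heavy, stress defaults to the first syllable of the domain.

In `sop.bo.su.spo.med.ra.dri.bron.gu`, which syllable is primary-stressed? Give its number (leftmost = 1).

8

The final syllable (9, gu) is extrametrical; the stress domain is syllables 1–8.
Weights: 1 sop H, 2 bo L, 3 su L, 4 spo L, 5 med H, 6 ra L, 7 dri L, 8 bron H.
Heavy syllables in the domain: 1, 5, 8. The rightmost is syllable 8 (bron).
Primary stress: syllable 8 → sop.bo.su.spo.med.ra.dri.ˈbron.gu.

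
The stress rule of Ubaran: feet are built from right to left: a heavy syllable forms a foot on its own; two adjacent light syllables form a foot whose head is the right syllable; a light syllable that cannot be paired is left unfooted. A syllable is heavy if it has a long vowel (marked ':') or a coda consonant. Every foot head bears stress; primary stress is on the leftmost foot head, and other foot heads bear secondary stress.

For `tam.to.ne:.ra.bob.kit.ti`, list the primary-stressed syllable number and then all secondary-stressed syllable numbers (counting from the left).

Weights: 1 tam H, 2 to L, 3 ne: H, 4 ra L, 5 bob H, 6 kit H, 7 ti L.
Parse right to left (heavy = foot alone; LL = one foot; stranded L unfooted): (ˈtam) to (ˈne:) ra (ˈbob) (ˈkit) ti.
Foot heads: 1, 3, 5, 6.
Primary stress on the leftmost head = syllable 1.
Secondary stress on 3, 5, 6: ˈtam.to.ˌne:.ra.ˌbob.ˌkit.ti.

primary 1, secondary 3, 5, 6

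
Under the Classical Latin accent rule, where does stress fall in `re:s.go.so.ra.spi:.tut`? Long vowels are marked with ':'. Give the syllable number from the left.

Classical Latin: stress the penult if heavy (long vowel or closed), else the antepenult.
Weights: 4 ra L, 5 spi: H, 6 tut H.
The penult (syllable 5, spi:) is heavy, so it takes stress.
Stress on syllable 5: re:s.go.so.ra.ˈspi:.tut.

5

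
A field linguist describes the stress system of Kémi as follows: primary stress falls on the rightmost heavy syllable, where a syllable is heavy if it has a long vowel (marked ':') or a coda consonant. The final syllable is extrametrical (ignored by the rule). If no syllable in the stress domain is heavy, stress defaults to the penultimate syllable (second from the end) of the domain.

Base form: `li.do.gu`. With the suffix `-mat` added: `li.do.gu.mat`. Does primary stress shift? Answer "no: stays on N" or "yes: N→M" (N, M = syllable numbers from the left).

Base `li.do.gu` (3 syllables):
  The final syllable (3, gu) is extrametrical; the stress domain is syllables 1–2.
  Weights: 1 li L, 2 do L.
  No heavy syllable in the domain; default to the penultimate syllable (second from the end) of the domain = syllable 1.
  → primary stress on syllable 1.
Suffixed `li.do.gu.mat` (4 syllables):
  The final syllable (4, mat) is extrametrical; the stress domain is syllables 1–3.
  Weights: 1 li L, 2 do L, 3 gu L.
  No heavy syllable in the domain; default to the penultimate syllable (second from the end) of the domain = syllable 2.
  → primary stress on syllable 2.

yes: 1→2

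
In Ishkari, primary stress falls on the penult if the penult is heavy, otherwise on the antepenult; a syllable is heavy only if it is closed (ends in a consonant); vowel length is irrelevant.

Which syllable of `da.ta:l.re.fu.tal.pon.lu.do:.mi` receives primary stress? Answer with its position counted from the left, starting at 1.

7

Weights: 7 lu L, 8 do: L, 9 mi L.
The penult (syllable 8, do:) is light, so stress falls on the antepenult (syllable 7, lu).
Primary stress: syllable 7 → da.ta:l.re.fu.tal.pon.ˈlu.do:.mi.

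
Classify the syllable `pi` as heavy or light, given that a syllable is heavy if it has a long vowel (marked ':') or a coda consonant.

`pi`: short vowel, open (no coda). Short vowel, open → light.

light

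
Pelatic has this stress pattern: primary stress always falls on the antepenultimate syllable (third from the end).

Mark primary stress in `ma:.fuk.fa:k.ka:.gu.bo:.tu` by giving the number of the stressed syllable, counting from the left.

The word has 7 syllables; the antepenultimate syllable (third from the end) is syllable 5 (gu).
Primary stress: syllable 5 → ma:.fuk.fa:k.ka:.ˈgu.bo:.tu.

5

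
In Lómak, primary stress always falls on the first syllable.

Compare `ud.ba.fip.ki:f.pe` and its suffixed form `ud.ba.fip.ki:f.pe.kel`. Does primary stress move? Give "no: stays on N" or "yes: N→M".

no: stays on 1

Base `ud.ba.fip.ki:f.pe` (5 syllables):
  The word has 5 syllables; the first syllable is syllable 1 (ud).
  → primary stress on syllable 1.
Suffixed `ud.ba.fip.ki:f.pe.kel` (6 syllables):
  The word has 6 syllables; the first syllable is syllable 1 (ud).
  → primary stress on syllable 1.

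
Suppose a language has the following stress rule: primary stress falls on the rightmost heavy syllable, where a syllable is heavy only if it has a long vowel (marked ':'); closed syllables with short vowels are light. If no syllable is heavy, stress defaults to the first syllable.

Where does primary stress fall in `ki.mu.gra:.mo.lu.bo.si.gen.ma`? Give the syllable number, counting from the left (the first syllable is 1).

3

Weights: 1 ki L, 2 mu L, 3 gra: H, 4 mo L, 5 lu L, 6 bo L, 7 si L, 8 gen L, 9 ma L.
Heavy syllables in the domain: 3. The rightmost is syllable 3 (gra:).
Primary stress: syllable 3 → ki.mu.ˈgra:.mo.lu.bo.si.gen.ma.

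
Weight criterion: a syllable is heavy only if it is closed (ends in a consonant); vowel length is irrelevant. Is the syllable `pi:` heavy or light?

`pi:`: long vowel, open (no coda). Open (no coda) → light.

light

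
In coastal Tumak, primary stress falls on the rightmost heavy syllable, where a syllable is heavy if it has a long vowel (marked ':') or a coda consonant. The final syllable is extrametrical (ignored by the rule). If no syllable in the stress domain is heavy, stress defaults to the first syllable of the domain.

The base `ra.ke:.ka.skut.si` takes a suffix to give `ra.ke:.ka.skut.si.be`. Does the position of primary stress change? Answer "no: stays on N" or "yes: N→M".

no: stays on 4

Base `ra.ke:.ka.skut.si` (5 syllables):
  The final syllable (5, si) is extrametrical; the stress domain is syllables 1–4.
  Weights: 1 ra L, 2 ke: H, 3 ka L, 4 skut H.
  Heavy syllables in the domain: 2, 4. The rightmost is syllable 4 (skut).
  → primary stress on syllable 4.
Suffixed `ra.ke:.ka.skut.si.be` (6 syllables):
  The final syllable (6, be) is extrametrical; the stress domain is syllables 1–5.
  Weights: 1 ra L, 2 ke: H, 3 ka L, 4 skut H, 5 si L.
  Heavy syllables in the domain: 2, 4. The rightmost is syllable 4 (skut).
  → primary stress on syllable 4.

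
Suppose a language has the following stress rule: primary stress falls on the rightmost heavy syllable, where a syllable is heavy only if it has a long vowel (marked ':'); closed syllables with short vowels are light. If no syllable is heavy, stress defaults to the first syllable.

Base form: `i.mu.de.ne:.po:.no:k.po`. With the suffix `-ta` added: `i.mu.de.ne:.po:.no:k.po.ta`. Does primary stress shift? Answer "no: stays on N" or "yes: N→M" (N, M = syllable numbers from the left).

no: stays on 6

Base `i.mu.de.ne:.po:.no:k.po` (7 syllables):
  Weights: 1 i L, 2 mu L, 3 de L, 4 ne: H, 5 po: H, 6 no:k H, 7 po L.
  Heavy syllables in the domain: 4, 5, 6. The rightmost is syllable 6 (no:k).
  → primary stress on syllable 6.
Suffixed `i.mu.de.ne:.po:.no:k.po.ta` (8 syllables):
  Weights: 1 i L, 2 mu L, 3 de L, 4 ne: H, 5 po: H, 6 no:k H, 7 po L, 8 ta L.
  Heavy syllables in the domain: 4, 5, 6. The rightmost is syllable 6 (no:k).
  → primary stress on syllable 6.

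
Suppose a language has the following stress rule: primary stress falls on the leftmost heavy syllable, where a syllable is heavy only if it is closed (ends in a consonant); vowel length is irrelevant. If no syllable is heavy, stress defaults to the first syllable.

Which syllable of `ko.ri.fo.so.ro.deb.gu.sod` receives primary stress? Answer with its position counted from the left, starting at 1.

6

Weights: 1 ko L, 2 ri L, 3 fo L, 4 so L, 5 ro L, 6 deb H, 7 gu L, 8 sod H.
Heavy syllables in the domain: 6, 8. The leftmost is syllable 6 (deb).
Primary stress: syllable 6 → ko.ri.fo.so.ro.ˈdeb.gu.sod.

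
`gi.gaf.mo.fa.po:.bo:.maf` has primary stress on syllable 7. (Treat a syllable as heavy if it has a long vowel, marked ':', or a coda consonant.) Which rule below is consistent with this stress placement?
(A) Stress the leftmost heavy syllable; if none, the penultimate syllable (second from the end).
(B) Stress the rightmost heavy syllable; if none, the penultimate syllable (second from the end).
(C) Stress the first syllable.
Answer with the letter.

B

Rule A → syllable 2 (observed: 7).
Rule B → syllable 7 ✓.
Rule C → syllable 1 (observed: 7).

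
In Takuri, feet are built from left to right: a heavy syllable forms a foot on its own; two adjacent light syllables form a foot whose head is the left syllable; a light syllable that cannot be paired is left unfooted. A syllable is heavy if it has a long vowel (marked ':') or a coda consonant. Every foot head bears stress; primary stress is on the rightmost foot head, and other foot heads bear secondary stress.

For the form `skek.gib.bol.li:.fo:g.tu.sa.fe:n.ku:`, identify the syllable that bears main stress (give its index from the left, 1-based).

Weights: 1 skek H, 2 gib H, 3 bol H, 4 li: H, 5 fo:g H, 6 tu L, 7 sa L, 8 fe:n H, 9 ku: H.
Parse left to right (heavy = foot alone; LL = one foot; stranded L unfooted): (ˈskek) (ˈgib) (ˈbol) (ˈli:) (ˈfo:g) (ˈtu.sa) (ˈfe:n) (ˈku:).
Foot heads: 1, 2, 3, 4, 5, 6, 8, 9.
Primary stress on the rightmost head = syllable 9.
Primary stress: syllable 9 → skek.gib.bol.li:.fo:g.tu.sa.fe:n.ˈku:.

9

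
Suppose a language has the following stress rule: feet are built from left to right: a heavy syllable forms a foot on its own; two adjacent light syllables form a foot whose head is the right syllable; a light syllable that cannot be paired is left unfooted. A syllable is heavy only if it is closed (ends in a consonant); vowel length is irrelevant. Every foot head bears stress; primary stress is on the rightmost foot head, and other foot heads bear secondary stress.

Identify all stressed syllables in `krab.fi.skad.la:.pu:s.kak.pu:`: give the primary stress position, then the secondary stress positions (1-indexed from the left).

primary 6, secondary 1, 3, 5

Weights: 1 krab H, 2 fi L, 3 skad H, 4 la: L, 5 pu:s H, 6 kak H, 7 pu: L.
Parse left to right (heavy = foot alone; LL = one foot; stranded L unfooted): (ˈkrab) fi (ˈskad) la: (ˈpu:s) (ˈkak) pu:.
Foot heads: 1, 3, 5, 6.
Primary stress on the rightmost head = syllable 6.
Secondary stress on 1, 3, 5: ˌkrab.fi.ˌskad.la:.ˌpu:s.ˈkak.pu:.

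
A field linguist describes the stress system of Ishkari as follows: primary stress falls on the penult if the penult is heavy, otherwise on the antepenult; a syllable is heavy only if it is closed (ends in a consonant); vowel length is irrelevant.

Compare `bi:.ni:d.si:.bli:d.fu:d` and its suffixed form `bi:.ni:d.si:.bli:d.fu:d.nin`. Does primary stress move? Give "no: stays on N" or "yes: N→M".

yes: 4→5

Base `bi:.ni:d.si:.bli:d.fu:d` (5 syllables):
  Weights: 3 si: L, 4 bli:d H, 5 fu:d H.
  The penult (syllable 4, bli:d) is heavy, so it takes stress.
  → primary stress on syllable 4.
Suffixed `bi:.ni:d.si:.bli:d.fu:d.nin` (6 syllables):
  Weights: 4 bli:d H, 5 fu:d H, 6 nin H.
  The penult (syllable 5, fu:d) is heavy, so it takes stress.
  → primary stress on syllable 5.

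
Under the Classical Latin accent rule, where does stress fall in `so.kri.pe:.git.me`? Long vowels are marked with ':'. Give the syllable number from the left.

Classical Latin: stress the penult if heavy (long vowel or closed), else the antepenult.
Weights: 3 pe: H, 4 git H, 5 me L.
The penult (syllable 4, git) is heavy, so it takes stress.
Stress on syllable 4: so.kri.pe:.ˈgit.me.

4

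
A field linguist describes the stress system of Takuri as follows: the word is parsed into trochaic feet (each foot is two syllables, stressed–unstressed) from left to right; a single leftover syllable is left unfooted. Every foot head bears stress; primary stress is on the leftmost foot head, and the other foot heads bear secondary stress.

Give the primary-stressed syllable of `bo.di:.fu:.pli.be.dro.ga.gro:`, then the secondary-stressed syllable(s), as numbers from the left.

primary 1, secondary 3, 5, 7

Parse left to right into trochaic (ˈσσ) feet: (ˈbo.di:) (ˈfu:.pli) (ˈbe.dro) (ˈga.gro:).
Foot heads (stressed positions): 1, 3, 5, 7.
End Rule Leftmost: primary stress on the leftmost head = syllable 1.
Secondary stress on 3, 5, 7: ˈbo.di:.ˌfu:.pli.ˌbe.dro.ˌga.gro:.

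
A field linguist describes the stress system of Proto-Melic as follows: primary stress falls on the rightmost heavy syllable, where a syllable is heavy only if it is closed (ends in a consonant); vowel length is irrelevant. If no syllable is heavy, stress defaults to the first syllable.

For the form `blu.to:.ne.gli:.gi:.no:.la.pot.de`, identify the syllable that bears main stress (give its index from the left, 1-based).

8

Weights: 1 blu L, 2 to: L, 3 ne L, 4 gli: L, 5 gi: L, 6 no: L, 7 la L, 8 pot H, 9 de L.
Heavy syllables in the domain: 8. The rightmost is syllable 8 (pot).
Primary stress: syllable 8 → blu.to:.ne.gli:.gi:.no:.la.ˈpot.de.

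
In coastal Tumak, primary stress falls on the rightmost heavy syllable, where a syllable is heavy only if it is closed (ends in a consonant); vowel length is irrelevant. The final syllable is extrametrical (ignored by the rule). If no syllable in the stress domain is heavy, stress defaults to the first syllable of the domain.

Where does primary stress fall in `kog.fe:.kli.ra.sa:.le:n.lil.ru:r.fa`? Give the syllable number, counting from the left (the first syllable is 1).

The final syllable (9, fa) is extrametrical; the stress domain is syllables 1–8.
Weights: 1 kog H, 2 fe: L, 3 kli L, 4 ra L, 5 sa: L, 6 le:n H, 7 lil H, 8 ru:r H.
Heavy syllables in the domain: 1, 6, 7, 8. The rightmost is syllable 8 (ru:r).
Primary stress: syllable 8 → kog.fe:.kli.ra.sa:.le:n.lil.ˈru:r.fa.

8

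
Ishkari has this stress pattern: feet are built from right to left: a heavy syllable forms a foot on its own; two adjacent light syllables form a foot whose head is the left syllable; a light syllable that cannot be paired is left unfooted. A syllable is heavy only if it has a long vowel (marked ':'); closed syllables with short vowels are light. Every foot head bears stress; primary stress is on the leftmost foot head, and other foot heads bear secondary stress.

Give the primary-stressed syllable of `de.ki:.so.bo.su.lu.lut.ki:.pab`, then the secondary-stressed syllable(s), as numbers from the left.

primary 2, secondary 4, 6, 8

Weights: 1 de L, 2 ki: H, 3 so L, 4 bo L, 5 su L, 6 lu L, 7 lut L, 8 ki: H, 9 pab L.
Parse right to left (heavy = foot alone; LL = one foot; stranded L unfooted): de (ˈki:) so (ˈbo.su) (ˈlu.lut) (ˈki:) pab.
Foot heads: 2, 4, 6, 8.
Primary stress on the leftmost head = syllable 2.
Secondary stress on 4, 6, 8: de.ˈki:.so.ˌbo.su.ˌlu.lut.ˌki:.pab.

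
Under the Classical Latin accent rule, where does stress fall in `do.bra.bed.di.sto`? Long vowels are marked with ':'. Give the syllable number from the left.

Classical Latin: stress the penult if heavy (long vowel or closed), else the antepenult.
Weights: 3 bed H, 4 di L, 5 sto L.
The penult (syllable 4, di) is light, so stress falls on the antepenult (syllable 3, bed).
Stress on syllable 3: do.bra.ˈbed.di.sto.

3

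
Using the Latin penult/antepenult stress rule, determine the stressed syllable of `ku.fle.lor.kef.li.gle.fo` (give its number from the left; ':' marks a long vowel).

Classical Latin: stress the penult if heavy (long vowel or closed), else the antepenult.
Weights: 5 li L, 6 gle L, 7 fo L.
The penult (syllable 6, gle) is light, so stress falls on the antepenult (syllable 5, li).
Stress on syllable 5: ku.fle.lor.kef.ˈli.gle.fo.

5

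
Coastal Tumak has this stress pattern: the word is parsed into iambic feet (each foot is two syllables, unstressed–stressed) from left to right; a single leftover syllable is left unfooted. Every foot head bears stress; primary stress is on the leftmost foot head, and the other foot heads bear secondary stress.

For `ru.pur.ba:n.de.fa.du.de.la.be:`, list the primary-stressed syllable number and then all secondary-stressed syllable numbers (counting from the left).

primary 2, secondary 4, 6, 8

Parse left to right into iambic (σˈσ) feet: (ru.ˈpur) (ba:n.ˈde) (fa.ˈdu) (de.ˈla) be:. Syllable 9 is left unfooted.
Foot heads (stressed positions): 2, 4, 6, 8.
End Rule Leftmost: primary stress on the leftmost head = syllable 2.
Secondary stress on 4, 6, 8: ru.ˈpur.ba:n.ˌde.fa.ˌdu.de.ˌla.be:.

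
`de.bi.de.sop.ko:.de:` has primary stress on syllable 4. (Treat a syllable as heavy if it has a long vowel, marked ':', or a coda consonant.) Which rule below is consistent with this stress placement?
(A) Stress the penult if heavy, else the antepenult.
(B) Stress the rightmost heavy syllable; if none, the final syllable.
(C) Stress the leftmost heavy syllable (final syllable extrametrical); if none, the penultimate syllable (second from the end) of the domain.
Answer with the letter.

C

Rule A → syllable 5 (observed: 4).
Rule B → syllable 6 (observed: 4).
Rule C → syllable 4 ✓.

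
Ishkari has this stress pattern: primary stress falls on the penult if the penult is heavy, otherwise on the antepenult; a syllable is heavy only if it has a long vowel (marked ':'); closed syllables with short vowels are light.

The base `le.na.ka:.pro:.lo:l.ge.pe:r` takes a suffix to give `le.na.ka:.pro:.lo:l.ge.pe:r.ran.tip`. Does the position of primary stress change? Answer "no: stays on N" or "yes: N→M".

Base `le.na.ka:.pro:.lo:l.ge.pe:r` (7 syllables):
  Weights: 5 lo:l H, 6 ge L, 7 pe:r H.
  The penult (syllable 6, ge) is light, so stress falls on the antepenult (syllable 5, lo:l).
  → primary stress on syllable 5.
Suffixed `le.na.ka:.pro:.lo:l.ge.pe:r.ran.tip` (9 syllables):
  Weights: 7 pe:r H, 8 ran L, 9 tip L.
  The penult (syllable 8, ran) is light, so stress falls on the antepenult (syllable 7, pe:r).
  → primary stress on syllable 7.

yes: 5→7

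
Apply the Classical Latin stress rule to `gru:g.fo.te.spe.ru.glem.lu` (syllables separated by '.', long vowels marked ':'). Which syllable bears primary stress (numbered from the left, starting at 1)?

Classical Latin: stress the penult if heavy (long vowel or closed), else the antepenult.
Weights: 5 ru L, 6 glem H, 7 lu L.
The penult (syllable 6, glem) is heavy, so it takes stress.
Stress on syllable 6: gru:g.fo.te.spe.ru.ˈglem.lu.

6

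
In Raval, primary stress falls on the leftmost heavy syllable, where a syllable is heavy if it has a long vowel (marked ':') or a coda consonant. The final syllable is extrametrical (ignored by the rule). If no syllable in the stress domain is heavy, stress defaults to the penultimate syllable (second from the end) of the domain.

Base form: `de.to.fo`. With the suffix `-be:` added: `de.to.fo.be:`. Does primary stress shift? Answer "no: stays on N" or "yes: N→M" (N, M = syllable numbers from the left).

Base `de.to.fo` (3 syllables):
  The final syllable (3, fo) is extrametrical; the stress domain is syllables 1–2.
  Weights: 1 de L, 2 to L.
  No heavy syllable in the domain; default to the penultimate syllable (second from the end) of the domain = syllable 1.
  → primary stress on syllable 1.
Suffixed `de.to.fo.be:` (4 syllables):
  The final syllable (4, be:) is extrametrical; the stress domain is syllables 1–3.
  Weights: 1 de L, 2 to L, 3 fo L.
  No heavy syllable in the domain; default to the penultimate syllable (second from the end) of the domain = syllable 2.
  → primary stress on syllable 2.

yes: 1→2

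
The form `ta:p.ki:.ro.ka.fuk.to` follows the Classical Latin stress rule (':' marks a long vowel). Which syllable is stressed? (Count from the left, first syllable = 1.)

5

Classical Latin: stress the penult if heavy (long vowel or closed), else the antepenult.
Weights: 4 ka L, 5 fuk H, 6 to L.
The penult (syllable 5, fuk) is heavy, so it takes stress.
Stress on syllable 5: ta:p.ki:.ro.ka.ˈfuk.to.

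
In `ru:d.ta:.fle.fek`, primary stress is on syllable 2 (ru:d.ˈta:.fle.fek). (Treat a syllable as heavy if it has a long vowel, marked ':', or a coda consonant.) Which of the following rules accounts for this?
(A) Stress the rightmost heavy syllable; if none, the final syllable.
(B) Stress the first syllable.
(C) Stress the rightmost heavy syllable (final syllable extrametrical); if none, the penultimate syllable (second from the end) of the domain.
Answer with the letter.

C

Rule A → syllable 4 (observed: 2).
Rule B → syllable 1 (observed: 2).
Rule C → syllable 2 ✓.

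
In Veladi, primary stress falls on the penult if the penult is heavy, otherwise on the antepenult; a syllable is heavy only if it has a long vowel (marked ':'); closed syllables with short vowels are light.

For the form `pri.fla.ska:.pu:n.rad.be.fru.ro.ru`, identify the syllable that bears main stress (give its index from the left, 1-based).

7

Weights: 7 fru L, 8 ro L, 9 ru L.
The penult (syllable 8, ro) is light, so stress falls on the antepenult (syllable 7, fru).
Primary stress: syllable 7 → pri.fla.ska:.pu:n.rad.be.ˈfru.ro.ru.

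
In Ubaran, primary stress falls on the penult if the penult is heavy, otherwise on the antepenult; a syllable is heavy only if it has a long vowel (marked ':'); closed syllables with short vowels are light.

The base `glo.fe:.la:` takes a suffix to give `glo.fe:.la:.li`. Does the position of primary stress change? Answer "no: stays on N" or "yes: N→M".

Base `glo.fe:.la:` (3 syllables):
  Weights: 1 glo L, 2 fe: H, 3 la: H.
  The penult (syllable 2, fe:) is heavy, so it takes stress.
  → primary stress on syllable 2.
Suffixed `glo.fe:.la:.li` (4 syllables):
  Weights: 2 fe: H, 3 la: H, 4 li L.
  The penult (syllable 3, la:) is heavy, so it takes stress.
  → primary stress on syllable 3.

yes: 2→3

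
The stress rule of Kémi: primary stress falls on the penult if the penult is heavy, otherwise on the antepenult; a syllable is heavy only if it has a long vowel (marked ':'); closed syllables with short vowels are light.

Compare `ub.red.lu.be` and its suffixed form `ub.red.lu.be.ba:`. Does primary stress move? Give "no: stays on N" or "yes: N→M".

Base `ub.red.lu.be` (4 syllables):
  Weights: 2 red L, 3 lu L, 4 be L.
  The penult (syllable 3, lu) is light, so stress falls on the antepenult (syllable 2, red).
  → primary stress on syllable 2.
Suffixed `ub.red.lu.be.ba:` (5 syllables):
  Weights: 3 lu L, 4 be L, 5 ba: H.
  The penult (syllable 4, be) is light, so stress falls on the antepenult (syllable 3, lu).
  → primary stress on syllable 3.

yes: 2→3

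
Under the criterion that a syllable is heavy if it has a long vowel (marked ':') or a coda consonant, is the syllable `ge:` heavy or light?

heavy

`ge:`: long vowel, open (no coda). Long vowel → heavy.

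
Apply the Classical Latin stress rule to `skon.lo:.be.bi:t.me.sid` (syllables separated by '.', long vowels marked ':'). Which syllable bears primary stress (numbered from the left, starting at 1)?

4

Classical Latin: stress the penult if heavy (long vowel or closed), else the antepenult.
Weights: 4 bi:t H, 5 me L, 6 sid H.
The penult (syllable 5, me) is light, so stress falls on the antepenult (syllable 4, bi:t).
Stress on syllable 4: skon.lo:.be.ˈbi:t.me.sid.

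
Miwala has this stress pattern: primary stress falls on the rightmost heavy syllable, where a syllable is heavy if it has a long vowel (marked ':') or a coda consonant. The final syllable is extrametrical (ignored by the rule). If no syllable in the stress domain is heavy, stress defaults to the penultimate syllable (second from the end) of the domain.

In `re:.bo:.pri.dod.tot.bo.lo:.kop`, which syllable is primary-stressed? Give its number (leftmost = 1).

7

The final syllable (8, kop) is extrametrical; the stress domain is syllables 1–7.
Weights: 1 re: H, 2 bo: H, 3 pri L, 4 dod H, 5 tot H, 6 bo L, 7 lo: H.
Heavy syllables in the domain: 1, 2, 4, 5, 7. The rightmost is syllable 7 (lo:).
Primary stress: syllable 7 → re:.bo:.pri.dod.tot.bo.ˈlo:.kop.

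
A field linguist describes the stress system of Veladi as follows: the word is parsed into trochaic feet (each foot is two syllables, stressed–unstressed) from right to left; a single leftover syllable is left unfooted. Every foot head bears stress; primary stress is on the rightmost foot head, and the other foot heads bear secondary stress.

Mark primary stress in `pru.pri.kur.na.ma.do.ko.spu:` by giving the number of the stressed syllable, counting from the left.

Parse right to left into trochaic (ˈσσ) feet: (ˈpru.pri) (ˈkur.na) (ˈma.do) (ˈko.spu:).
Foot heads (stressed positions): 1, 3, 5, 7.
End Rule Rightmost: primary stress on the rightmost head = syllable 7.
Primary stress: syllable 7 → pru.pri.kur.na.ma.do.ˈko.spu:.

7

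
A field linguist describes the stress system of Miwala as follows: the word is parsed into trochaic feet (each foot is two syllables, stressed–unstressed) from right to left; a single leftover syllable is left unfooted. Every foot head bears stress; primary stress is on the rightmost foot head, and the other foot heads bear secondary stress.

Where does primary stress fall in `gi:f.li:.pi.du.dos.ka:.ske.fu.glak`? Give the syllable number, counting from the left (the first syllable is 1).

8

Parse right to left into trochaic (ˈσσ) feet: gi:f (ˈli:.pi) (ˈdu.dos) (ˈka:.ske) (ˈfu.glak). Syllable 1 is left unfooted.
Foot heads (stressed positions): 2, 4, 6, 8.
End Rule Rightmost: primary stress on the rightmost head = syllable 8.
Primary stress: syllable 8 → gi:f.li:.pi.du.dos.ka:.ske.ˈfu.glak.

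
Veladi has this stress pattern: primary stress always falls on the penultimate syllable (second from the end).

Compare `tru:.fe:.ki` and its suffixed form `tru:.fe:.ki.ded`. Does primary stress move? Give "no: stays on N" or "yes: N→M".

yes: 2→3

Base `tru:.fe:.ki` (3 syllables):
  The word has 3 syllables; the penultimate syllable (second from the end) is syllable 2 (fe:).
  → primary stress on syllable 2.
Suffixed `tru:.fe:.ki.ded` (4 syllables):
  The word has 4 syllables; the penultimate syllable (second from the end) is syllable 3 (ki).
  → primary stress on syllable 3.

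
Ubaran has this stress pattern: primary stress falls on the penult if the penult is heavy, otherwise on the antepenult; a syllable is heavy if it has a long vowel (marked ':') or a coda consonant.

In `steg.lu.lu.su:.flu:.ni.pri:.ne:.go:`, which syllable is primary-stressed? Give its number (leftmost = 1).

Weights: 7 pri: H, 8 ne: H, 9 go: H.
The penult (syllable 8, ne:) is heavy, so it takes stress.
Primary stress: syllable 8 → steg.lu.lu.su:.flu:.ni.pri:.ˈne:.go:.

8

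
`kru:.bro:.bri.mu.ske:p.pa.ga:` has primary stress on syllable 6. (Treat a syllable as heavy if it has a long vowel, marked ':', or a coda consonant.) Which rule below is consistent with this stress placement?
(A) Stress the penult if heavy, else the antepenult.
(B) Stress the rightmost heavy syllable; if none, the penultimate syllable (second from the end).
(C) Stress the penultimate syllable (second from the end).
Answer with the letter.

C

Rule A → syllable 5 (observed: 6).
Rule B → syllable 7 (observed: 6).
Rule C → syllable 6 ✓.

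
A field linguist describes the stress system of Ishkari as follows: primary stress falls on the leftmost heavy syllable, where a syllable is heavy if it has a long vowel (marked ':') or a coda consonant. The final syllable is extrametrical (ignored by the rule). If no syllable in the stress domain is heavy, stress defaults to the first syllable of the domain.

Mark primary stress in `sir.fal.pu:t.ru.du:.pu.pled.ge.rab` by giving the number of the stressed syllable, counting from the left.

1

The final syllable (9, rab) is extrametrical; the stress domain is syllables 1–8.
Weights: 1 sir H, 2 fal H, 3 pu:t H, 4 ru L, 5 du: H, 6 pu L, 7 pled H, 8 ge L.
Heavy syllables in the domain: 1, 2, 3, 5, 7. The leftmost is syllable 1 (sir).
Primary stress: syllable 1 → ˈsir.fal.pu:t.ru.du:.pu.pled.ge.rab.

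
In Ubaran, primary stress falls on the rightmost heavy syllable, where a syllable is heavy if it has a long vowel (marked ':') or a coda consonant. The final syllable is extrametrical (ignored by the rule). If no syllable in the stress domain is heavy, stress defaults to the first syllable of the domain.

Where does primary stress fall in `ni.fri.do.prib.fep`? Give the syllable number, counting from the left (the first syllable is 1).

The final syllable (5, fep) is extrametrical; the stress domain is syllables 1–4.
Weights: 1 ni L, 2 fri L, 3 do L, 4 prib H.
Heavy syllables in the domain: 4. The rightmost is syllable 4 (prib).
Primary stress: syllable 4 → ni.fri.do.ˈprib.fep.

4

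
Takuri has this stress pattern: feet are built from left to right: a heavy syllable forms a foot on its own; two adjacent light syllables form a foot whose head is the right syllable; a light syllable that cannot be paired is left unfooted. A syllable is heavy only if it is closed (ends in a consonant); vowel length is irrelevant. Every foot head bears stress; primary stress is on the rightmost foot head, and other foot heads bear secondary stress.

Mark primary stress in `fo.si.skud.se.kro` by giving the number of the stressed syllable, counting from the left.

5

Weights: 1 fo L, 2 si L, 3 skud H, 4 se L, 5 kro L.
Parse left to right (heavy = foot alone; LL = one foot; stranded L unfooted): (fo.ˈsi) (ˈskud) (se.ˈkro).
Foot heads: 2, 3, 5.
Primary stress on the rightmost head = syllable 5.
Primary stress: syllable 5 → fo.si.skud.se.ˈkro.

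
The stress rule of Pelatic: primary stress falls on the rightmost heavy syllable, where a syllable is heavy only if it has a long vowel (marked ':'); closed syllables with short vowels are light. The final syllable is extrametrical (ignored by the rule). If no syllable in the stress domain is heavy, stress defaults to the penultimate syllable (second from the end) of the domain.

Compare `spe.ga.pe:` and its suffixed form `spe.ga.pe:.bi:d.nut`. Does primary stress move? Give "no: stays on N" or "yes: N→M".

Base `spe.ga.pe:` (3 syllables):
  The final syllable (3, pe:) is extrametrical; the stress domain is syllables 1–2.
  Weights: 1 spe L, 2 ga L.
  No heavy syllable in the domain; default to the penultimate syllable (second from the end) of the domain = syllable 1.
  → primary stress on syllable 1.
Suffixed `spe.ga.pe:.bi:d.nut` (5 syllables):
  The final syllable (5, nut) is extrametrical; the stress domain is syllables 1–4.
  Weights: 1 spe L, 2 ga L, 3 pe: H, 4 bi:d H.
  Heavy syllables in the domain: 3, 4. The rightmost is syllable 4 (bi:d).
  → primary stress on syllable 4.

yes: 1→4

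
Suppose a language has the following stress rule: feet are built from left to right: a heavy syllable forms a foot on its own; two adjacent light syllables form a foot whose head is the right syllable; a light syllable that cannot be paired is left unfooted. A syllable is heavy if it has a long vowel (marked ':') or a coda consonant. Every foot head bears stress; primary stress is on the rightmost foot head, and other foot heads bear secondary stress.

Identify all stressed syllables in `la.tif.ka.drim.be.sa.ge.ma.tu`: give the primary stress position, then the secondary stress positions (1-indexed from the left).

primary 8, secondary 2, 4, 6

Weights: 1 la L, 2 tif H, 3 ka L, 4 drim H, 5 be L, 6 sa L, 7 ge L, 8 ma L, 9 tu L.
Parse left to right (heavy = foot alone; LL = one foot; stranded L unfooted): la (ˈtif) ka (ˈdrim) (be.ˈsa) (ge.ˈma) tu.
Foot heads: 2, 4, 6, 8.
Primary stress on the rightmost head = syllable 8.
Secondary stress on 2, 4, 6: la.ˌtif.ka.ˌdrim.be.ˌsa.ge.ˈma.tu.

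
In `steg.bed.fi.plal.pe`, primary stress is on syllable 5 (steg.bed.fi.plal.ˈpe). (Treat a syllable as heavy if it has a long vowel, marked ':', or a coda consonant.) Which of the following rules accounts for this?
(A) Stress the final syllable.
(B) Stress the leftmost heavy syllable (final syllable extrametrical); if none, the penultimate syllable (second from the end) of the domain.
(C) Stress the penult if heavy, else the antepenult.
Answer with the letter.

A

Rule A → syllable 5 ✓.
Rule B → syllable 1 (observed: 5).
Rule C → syllable 4 (observed: 5).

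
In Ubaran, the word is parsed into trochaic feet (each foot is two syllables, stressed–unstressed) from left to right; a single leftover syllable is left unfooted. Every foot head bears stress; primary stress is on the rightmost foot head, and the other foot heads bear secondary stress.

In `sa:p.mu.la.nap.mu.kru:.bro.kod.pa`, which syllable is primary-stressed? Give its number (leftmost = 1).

7

Parse left to right into trochaic (ˈσσ) feet: (ˈsa:p.mu) (ˈla.nap) (ˈmu.kru:) (ˈbro.kod) pa. Syllable 9 is left unfooted.
Foot heads (stressed positions): 1, 3, 5, 7.
End Rule Rightmost: primary stress on the rightmost head = syllable 7.
Primary stress: syllable 7 → sa:p.mu.la.nap.mu.kru:.ˈbro.kod.pa.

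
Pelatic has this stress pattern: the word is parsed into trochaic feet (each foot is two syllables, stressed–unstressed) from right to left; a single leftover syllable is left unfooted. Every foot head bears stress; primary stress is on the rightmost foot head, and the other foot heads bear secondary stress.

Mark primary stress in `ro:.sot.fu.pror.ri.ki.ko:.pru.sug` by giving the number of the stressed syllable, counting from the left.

Parse right to left into trochaic (ˈσσ) feet: ro: (ˈsot.fu) (ˈpror.ri) (ˈki.ko:) (ˈpru.sug). Syllable 1 is left unfooted.
Foot heads (stressed positions): 2, 4, 6, 8.
End Rule Rightmost: primary stress on the rightmost head = syllable 8.
Primary stress: syllable 8 → ro:.sot.fu.pror.ri.ki.ko:.ˈpru.sug.

8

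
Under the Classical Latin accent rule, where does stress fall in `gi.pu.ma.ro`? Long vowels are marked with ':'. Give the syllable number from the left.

2

Classical Latin: stress the penult if heavy (long vowel or closed), else the antepenult.
Weights: 2 pu L, 3 ma L, 4 ro L.
The penult (syllable 3, ma) is light, so stress falls on the antepenult (syllable 2, pu).
Stress on syllable 2: gi.ˈpu.ma.ro.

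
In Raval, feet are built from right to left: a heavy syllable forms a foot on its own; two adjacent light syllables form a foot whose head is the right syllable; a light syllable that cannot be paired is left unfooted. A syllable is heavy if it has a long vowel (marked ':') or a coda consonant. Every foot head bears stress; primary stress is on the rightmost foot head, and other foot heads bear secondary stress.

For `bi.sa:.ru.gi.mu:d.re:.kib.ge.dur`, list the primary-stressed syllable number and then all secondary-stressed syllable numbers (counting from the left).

primary 9, secondary 2, 4, 5, 6, 7

Weights: 1 bi L, 2 sa: H, 3 ru L, 4 gi L, 5 mu:d H, 6 re: H, 7 kib H, 8 ge L, 9 dur H.
Parse right to left (heavy = foot alone; LL = one foot; stranded L unfooted): bi (ˈsa:) (ru.ˈgi) (ˈmu:d) (ˈre:) (ˈkib) ge (ˈdur).
Foot heads: 2, 4, 5, 6, 7, 9.
Primary stress on the rightmost head = syllable 9.
Secondary stress on 2, 4, 5, 6, 7: bi.ˌsa:.ru.ˌgi.ˌmu:d.ˌre:.ˌkib.ge.ˈdur.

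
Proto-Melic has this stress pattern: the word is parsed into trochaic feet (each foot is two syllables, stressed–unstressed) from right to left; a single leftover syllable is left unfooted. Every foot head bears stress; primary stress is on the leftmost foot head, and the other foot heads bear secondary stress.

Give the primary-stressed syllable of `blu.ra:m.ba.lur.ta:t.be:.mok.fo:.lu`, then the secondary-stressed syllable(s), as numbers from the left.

primary 2, secondary 4, 6, 8

Parse right to left into trochaic (ˈσσ) feet: blu (ˈra:m.ba) (ˈlur.ta:t) (ˈbe:.mok) (ˈfo:.lu). Syllable 1 is left unfooted.
Foot heads (stressed positions): 2, 4, 6, 8.
End Rule Leftmost: primary stress on the leftmost head = syllable 2.
Secondary stress on 4, 6, 8: blu.ˈra:m.ba.ˌlur.ta:t.ˌbe:.mok.ˌfo:.lu.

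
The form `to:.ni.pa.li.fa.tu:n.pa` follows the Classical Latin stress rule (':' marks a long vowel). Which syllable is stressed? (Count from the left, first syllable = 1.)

Classical Latin: stress the penult if heavy (long vowel or closed), else the antepenult.
Weights: 5 fa L, 6 tu:n H, 7 pa L.
The penult (syllable 6, tu:n) is heavy, so it takes stress.
Stress on syllable 6: to:.ni.pa.li.fa.ˈtu:n.pa.

6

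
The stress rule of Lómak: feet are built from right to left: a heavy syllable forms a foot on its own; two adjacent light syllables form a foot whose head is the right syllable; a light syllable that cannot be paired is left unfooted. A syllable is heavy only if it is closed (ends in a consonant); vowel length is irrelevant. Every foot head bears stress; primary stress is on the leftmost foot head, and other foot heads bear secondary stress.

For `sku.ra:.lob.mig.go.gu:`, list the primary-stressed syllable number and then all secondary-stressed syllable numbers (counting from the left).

primary 2, secondary 3, 4, 6

Weights: 1 sku L, 2 ra: L, 3 lob H, 4 mig H, 5 go L, 6 gu: L.
Parse right to left (heavy = foot alone; LL = one foot; stranded L unfooted): (sku.ˈra:) (ˈlob) (ˈmig) (go.ˈgu:).
Foot heads: 2, 3, 4, 6.
Primary stress on the leftmost head = syllable 2.
Secondary stress on 3, 4, 6: sku.ˈra:.ˌlob.ˌmig.go.ˌgu:.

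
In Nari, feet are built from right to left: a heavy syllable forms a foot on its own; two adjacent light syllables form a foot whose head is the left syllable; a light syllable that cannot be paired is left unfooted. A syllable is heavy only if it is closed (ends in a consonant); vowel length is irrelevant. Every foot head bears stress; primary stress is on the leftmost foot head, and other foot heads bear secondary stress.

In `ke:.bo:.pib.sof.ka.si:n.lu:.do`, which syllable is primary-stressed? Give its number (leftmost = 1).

1

Weights: 1 ke: L, 2 bo: L, 3 pib H, 4 sof H, 5 ka L, 6 si:n H, 7 lu: L, 8 do L.
Parse right to left (heavy = foot alone; LL = one foot; stranded L unfooted): (ˈke:.bo:) (ˈpib) (ˈsof) ka (ˈsi:n) (ˈlu:.do).
Foot heads: 1, 3, 4, 6, 7.
Primary stress on the leftmost head = syllable 1.
Primary stress: syllable 1 → ˈke:.bo:.pib.sof.ka.si:n.lu:.do.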